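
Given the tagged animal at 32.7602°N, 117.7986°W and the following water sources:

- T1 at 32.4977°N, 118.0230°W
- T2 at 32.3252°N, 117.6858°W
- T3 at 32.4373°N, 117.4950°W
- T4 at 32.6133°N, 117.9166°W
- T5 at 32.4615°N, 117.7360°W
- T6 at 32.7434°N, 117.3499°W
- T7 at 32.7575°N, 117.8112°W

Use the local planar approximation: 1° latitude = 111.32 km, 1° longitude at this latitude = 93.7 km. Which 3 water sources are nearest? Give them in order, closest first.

T7, T4, T5

Distances from 32.7602°N, 117.7986°W:
T1: 36.0000 km
T2: 49.5642 km
T3: 45.8400 km
T4: 19.7400 km
T5: 33.7647 km
T6: 42.0848 km
T7: 1.2183 km
Sorted: T7 (1.2183 km) < T4 (19.7400 km) < T5 (33.7647 km) < T1 (36.0000 km) < T6 (42.0848 km) < …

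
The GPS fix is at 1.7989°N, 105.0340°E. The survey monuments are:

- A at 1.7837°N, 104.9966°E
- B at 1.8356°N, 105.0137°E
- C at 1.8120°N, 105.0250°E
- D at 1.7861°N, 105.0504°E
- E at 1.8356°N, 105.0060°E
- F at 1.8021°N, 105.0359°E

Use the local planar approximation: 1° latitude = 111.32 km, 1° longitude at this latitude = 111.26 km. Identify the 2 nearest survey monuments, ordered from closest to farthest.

Distances from 1.7989°N, 105.0340°E:
A: √((-0.0152·111.32)² + (-0.0374·111.26)²) = √(2.863081 + 17.314953) = 4.4920 km
B: √((0.0367·111.32)² + (-0.0203·111.26)²) = √(16.690853 + 5.101175) = 4.6682 km
C: √((0.0131·111.32)² + (-0.0090·111.26)²) = √(2.126616 + 1.002682) = 1.7690 km
D: √((-0.0128·111.32)² + (0.0164·111.26)²) = √(2.030329 + 3.329399) = 2.3151 km
E: √((0.0367·111.32)² + (-0.0280·111.26)²) = √(16.690853 + 9.704969) = 5.1377 km
F: √((0.0032·111.32)² + (0.0019·111.26)²) = √(0.126896 + 0.044687) = 0.4142 km
Sorted: F (0.4142 km) < C (1.7690 km) < D (2.3151 km) < A (4.4920 km) < …

F, C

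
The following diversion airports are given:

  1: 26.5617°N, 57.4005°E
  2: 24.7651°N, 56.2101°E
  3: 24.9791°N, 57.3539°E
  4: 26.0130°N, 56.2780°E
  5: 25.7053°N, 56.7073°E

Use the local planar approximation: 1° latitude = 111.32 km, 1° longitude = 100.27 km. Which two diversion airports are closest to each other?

Pairwise distances:
1–2: 232.9080 km
1–3: 176.2370 km
1–4: 128.0590 km
1–5: 117.9826 km
2–3: 117.1368 km
2–4: 139.0830 km
2–5: 115.9302 km
3–4: 157.7491 km
3–5: 103.6278 km
4–5: 55.0112 km
Closest pair: 4–5 at 55.0112 km.

4 and 5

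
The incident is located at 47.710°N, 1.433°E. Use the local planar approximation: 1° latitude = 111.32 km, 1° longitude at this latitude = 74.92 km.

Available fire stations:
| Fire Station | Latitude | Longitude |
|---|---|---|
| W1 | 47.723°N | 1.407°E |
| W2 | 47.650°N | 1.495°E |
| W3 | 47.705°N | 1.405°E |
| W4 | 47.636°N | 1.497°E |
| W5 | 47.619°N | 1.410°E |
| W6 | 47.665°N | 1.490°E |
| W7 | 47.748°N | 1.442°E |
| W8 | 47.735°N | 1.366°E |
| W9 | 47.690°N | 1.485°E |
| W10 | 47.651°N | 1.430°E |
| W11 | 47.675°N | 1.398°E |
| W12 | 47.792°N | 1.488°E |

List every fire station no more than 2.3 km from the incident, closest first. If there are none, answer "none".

W3

Distances from 47.710°N, 1.433°E:
W1: 2.427 km
W2: 8.136 km
W3: 2.170 km
W4: 9.532 km
W5: 10.276 km
W6: 6.583 km
W7: 4.284 km
W8: 5.740 km
W9: 4.487 km
W10: 6.572 km
W11: 4.696 km
W12: 10.015 km
Threshold 2.3 km: W3 (2.170 km) is within range.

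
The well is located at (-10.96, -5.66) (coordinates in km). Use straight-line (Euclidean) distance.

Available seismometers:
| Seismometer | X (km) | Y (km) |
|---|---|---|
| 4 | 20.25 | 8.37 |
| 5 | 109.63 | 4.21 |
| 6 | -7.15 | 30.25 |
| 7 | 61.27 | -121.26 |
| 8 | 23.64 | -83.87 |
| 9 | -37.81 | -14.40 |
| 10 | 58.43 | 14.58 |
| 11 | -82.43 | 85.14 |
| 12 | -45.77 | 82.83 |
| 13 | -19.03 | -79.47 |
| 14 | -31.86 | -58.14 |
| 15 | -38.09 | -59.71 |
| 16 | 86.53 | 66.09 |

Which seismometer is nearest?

Distances from (-10.96, -5.66):
4: √((31.21)² + (14.03)²) = √(974.0641 + 196.8409) = 34.22 km
5: √((120.59)² + (9.87)²) = √(14541.9481 + 97.4169) = 120.99 km
6: √((3.81)² + (35.91)²) = √(14.5161 + 1289.5281) = 36.11 km
7: √((72.23)² + (-115.60)²) = √(5217.1729 + 13363.3600) = 136.31 km
8: √((34.60)² + (-78.21)²) = √(1197.1600 + 6116.8041) = 85.52 km
9: √((-26.85)² + (-8.74)²) = √(720.9225 + 76.3876) = 28.24 km
10: √((69.39)² + (20.24)²) = √(4814.9721 + 409.6576) = 72.28 km
11: √((-71.47)² + (90.80)²) = √(5107.9609 + 8244.6400) = 115.55 km
12: √((-34.81)² + (88.49)²) = √(1211.7361 + 7830.4801) = 95.09 km
13: √((-8.07)² + (-73.81)²) = √(65.1249 + 5447.9161) = 74.25 km
14: √((-20.90)² + (-52.48)²) = √(436.8100 + 2754.1504) = 56.49 km
15: √((-27.13)² + (-54.05)²) = √(736.0369 + 2921.4025) = 60.48 km
16: √((97.49)² + (71.75)²) = √(9504.3001 + 5148.0625) = 121.05 km
Minimum: 9 at 28.24 km.

9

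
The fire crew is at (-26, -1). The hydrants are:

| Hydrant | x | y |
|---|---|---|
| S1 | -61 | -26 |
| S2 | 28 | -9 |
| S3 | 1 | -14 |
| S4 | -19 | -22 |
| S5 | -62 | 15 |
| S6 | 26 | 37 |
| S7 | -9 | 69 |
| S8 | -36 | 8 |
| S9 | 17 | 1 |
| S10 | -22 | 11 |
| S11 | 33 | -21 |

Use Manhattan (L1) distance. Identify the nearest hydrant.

S10

Distances from (-26, -1):
S1: 60
S2: 62
S3: 40
S4: 28
S5: 52
S6: 90
S7: 87
S8: 19
S9: 45
S10: 16
S11: 79
Minimum: S10 at 16.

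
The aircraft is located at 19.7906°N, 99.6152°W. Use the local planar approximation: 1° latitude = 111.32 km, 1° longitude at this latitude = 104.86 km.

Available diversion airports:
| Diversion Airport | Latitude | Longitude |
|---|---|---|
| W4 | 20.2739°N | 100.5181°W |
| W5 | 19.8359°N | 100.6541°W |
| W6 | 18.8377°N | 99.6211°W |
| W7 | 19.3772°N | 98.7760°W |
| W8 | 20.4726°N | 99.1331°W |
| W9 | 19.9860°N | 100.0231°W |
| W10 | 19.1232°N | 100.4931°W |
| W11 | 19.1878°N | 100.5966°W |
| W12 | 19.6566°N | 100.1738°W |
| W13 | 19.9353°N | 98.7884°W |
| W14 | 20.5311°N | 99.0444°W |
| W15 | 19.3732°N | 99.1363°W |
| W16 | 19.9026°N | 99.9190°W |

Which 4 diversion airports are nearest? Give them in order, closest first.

W16, W9, W12, W15

Distances from 19.7906°N, 99.6152°W:
W4: √((0.4833·111.32)² + (-0.9029·104.86)²) = √(2894.542867 + 8963.941483) = 108.8967 km
W5: √((0.0453·111.32)² + (-1.0389·104.86)²) = √(25.429791 + 11867.717486) = 109.0557 km
W6: √((-0.9529·111.32)² + (-0.0059·104.86)²) = √(11252.293439 + 0.382758) = 106.0786 km
W7: √((-0.4134·111.32)² + (0.8392·104.86)²) = √(2117.811684 + 7743.738114) = 99.3053 km
W8: √((0.6820·111.32)² + (0.4821·104.86)²) = √(5763.882842 + 2555.606416) = 91.2112 km
W9: √((0.1954·111.32)² + (-0.4079·104.86)²) = √(473.146372 + 1829.477688) = 47.9857 km
W10: √((-0.6674·111.32)² + (-0.8779·104.86)²) = √(5519.742270 + 8474.416499) = 118.2969 km
W11: √((-0.6028·111.32)² + (-0.9814·104.86)²) = √(4502.906017 + 10590.386595) = 122.8548 km
W12: √((-0.1340·111.32)² + (-0.5586·104.86)²) = √(222.513309 + 3431.006726) = 60.4444 km
W13: √((0.1447·111.32)² + (0.8268·104.86)²) = √(259.467793 + 7516.586206) = 88.1819 km
W14: √((0.7405·111.32)² + (0.5708·104.86)²) = √(6795.110462 + 3582.511850) = 101.8706 km
W15: √((-0.4174·111.32)² + (0.4789·104.86)²) = √(2158.993251 + 2521.792686) = 68.4163 km
W16: √((0.1120·111.32)² + (-0.3038·104.86)²) = √(155.447034 + 1014.834553) = 34.2094 km
Sorted: W16 (34.2094 km) < W9 (47.9857 km) < W12 (60.4444 km) < W15 (68.4163 km) < W13 (88.1819 km) < W8 (91.2112 km) < …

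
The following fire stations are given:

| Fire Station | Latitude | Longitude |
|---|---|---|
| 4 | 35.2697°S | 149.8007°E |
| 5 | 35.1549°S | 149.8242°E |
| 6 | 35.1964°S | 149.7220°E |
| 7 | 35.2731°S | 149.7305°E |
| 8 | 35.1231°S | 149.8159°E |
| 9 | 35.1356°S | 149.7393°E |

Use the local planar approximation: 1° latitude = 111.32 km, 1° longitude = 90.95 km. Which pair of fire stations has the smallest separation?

5 and 8

Pairwise distances:
4–5: 12.9570 km
4–6: 10.8543 km
4–7: 6.3959 km
4–8: 16.3780 km
4–9: 15.9383 km
5–6: 10.3798 km
5–7: 15.6767 km
5–8: 3.6196 km
5–9: 8.0150 km
6–7: 8.5732 km
6–8: 11.8117 km
6–9: 6.9487 km
7–8: 18.4161 km
7–9: 15.3274 km
8–9: 7.1044 km
Closest pair: 5–8 at 3.6196 km.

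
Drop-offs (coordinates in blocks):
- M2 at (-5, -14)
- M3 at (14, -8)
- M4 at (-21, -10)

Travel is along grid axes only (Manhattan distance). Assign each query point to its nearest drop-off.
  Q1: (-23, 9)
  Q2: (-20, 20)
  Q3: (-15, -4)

Q1 at (-23, 9):
  M2: |18| + |-23| = 18 + 23 = 41 blocks
  M3: |37| + |-17| = 37 + 17 = 54 blocks
  M4: |2| + |-19| = 2 + 19 = 21 blocks
  → nearest: M4 (21 blocks)
Q2 at (-20, 20):
  M2: |15| + |-34| = 15 + 34 = 49 blocks
  M3: |34| + |-28| = 34 + 28 = 62 blocks
  M4: |-1| + |-30| = 1 + 30 = 31 blocks
  → nearest: M4 (31 blocks)
Q3 at (-15, -4):
  M2: |10| + |-10| = 10 + 10 = 20 blocks
  M3: |29| + |-4| = 29 + 4 = 33 blocks
  M4: |-6| + |-6| = 6 + 6 = 12 blocks
  → nearest: M4 (12 blocks)

Q1→M4; Q2→M4; Q3→M4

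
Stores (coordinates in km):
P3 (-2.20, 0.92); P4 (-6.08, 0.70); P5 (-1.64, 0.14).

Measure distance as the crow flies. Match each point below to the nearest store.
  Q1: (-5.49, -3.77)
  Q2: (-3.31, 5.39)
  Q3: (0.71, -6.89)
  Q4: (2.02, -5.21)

Q1 at (-5.49, -3.77):
  P3: √((3.29)² + (4.69)²) = √(10.8241 + 21.9961) = 5.73 km
  P4: √((-0.59)² + (4.47)²) = √(0.3481 + 19.9809) = 4.51 km
  P5: √((3.85)² + (3.91)²) = √(14.8225 + 15.2881) = 5.49 km
  → nearest: P4 (4.51 km)
Q2 at (-3.31, 5.39):
  P3: √((1.11)² + (-4.47)²) = √(1.2321 + 19.9809) = 4.61 km
  P4: √((-2.77)² + (-4.69)²) = √(7.6729 + 21.9961) = 5.45 km
  P5: √((1.67)² + (-5.25)²) = √(2.7889 + 27.5625) = 5.51 km
  → nearest: P3 (4.61 km)
Q3 at (0.71, -6.89):
  P3: √((-2.91)² + (7.81)²) = √(8.4681 + 60.9961) = 8.33 km
  P4: √((-6.79)² + (7.59)²) = √(46.1041 + 57.6081) = 10.18 km
  P5: √((-2.35)² + (7.03)²) = √(5.5225 + 49.4209) = 7.41 km
  → nearest: P5 (7.41 km)
Q4 at (2.02, -5.21):
  P3: √((-4.22)² + (6.13)²) = √(17.8084 + 37.5769) = 7.44 km
  P4: √((-8.10)² + (5.91)²) = √(65.6100 + 34.9281) = 10.03 km
  P5: √((-3.66)² + (5.35)²) = √(13.3956 + 28.6225) = 6.48 km
  → nearest: P5 (6.48 km)

Q1→P4; Q2→P3; Q3→P5; Q4→P5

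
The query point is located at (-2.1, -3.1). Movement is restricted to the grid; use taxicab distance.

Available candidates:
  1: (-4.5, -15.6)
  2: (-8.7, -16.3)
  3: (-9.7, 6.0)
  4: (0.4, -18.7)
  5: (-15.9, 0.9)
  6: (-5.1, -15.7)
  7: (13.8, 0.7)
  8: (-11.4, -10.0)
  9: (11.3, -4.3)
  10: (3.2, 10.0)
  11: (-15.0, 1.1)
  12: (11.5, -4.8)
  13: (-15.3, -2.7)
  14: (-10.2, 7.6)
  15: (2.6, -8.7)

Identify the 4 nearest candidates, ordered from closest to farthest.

15, 13, 9, 1

Distances from (-2.1, -3.1):
1: 14.9
2: 19.8
3: 16.7
4: 18.1
5: 17.8
6: 15.6
7: 19.7
8: 16.2
9: 14.6
10: 18.4
11: 17.1
12: 15.3
13: 13.6
14: 18.8
15: 10.3
Sorted: 15 (10.3) < 13 (13.6) < 9 (14.6) < 1 (14.9) < 12 (15.3) < 6 (15.6) < …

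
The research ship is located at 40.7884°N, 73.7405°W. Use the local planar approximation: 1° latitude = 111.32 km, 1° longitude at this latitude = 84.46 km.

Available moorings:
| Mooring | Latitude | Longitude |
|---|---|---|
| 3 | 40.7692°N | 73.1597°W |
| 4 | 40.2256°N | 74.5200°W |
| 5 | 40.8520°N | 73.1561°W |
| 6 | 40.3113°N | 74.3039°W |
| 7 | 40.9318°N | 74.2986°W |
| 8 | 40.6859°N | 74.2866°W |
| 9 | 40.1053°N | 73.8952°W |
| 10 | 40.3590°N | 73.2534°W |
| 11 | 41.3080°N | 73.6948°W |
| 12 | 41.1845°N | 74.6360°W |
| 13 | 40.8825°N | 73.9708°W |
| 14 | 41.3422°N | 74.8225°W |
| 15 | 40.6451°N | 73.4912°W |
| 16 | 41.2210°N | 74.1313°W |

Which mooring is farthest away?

14

Distances from 40.7884°N, 73.7405°W:
3: 49.1009 km
4: 90.8823 km
5: 49.8636 km
6: 71.3096 km
7: 49.7668 km
8: 47.5140 km
9: 77.1571 km
10: 63.0671 km
11: 57.9705 km
12: 87.5486 km
13: 22.0925 km
14: 110.2359 km
15: 26.4163 km
16: 58.3829 km
Maximum: 14 at 110.2359 km.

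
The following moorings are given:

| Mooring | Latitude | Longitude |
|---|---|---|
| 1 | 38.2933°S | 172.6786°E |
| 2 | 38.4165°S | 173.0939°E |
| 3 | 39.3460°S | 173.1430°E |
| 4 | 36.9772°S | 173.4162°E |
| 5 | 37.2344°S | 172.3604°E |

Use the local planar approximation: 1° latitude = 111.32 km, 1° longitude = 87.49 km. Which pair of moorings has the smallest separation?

Pairwise distances:
1–2: √((-0.1232·111.32)² + (0.4153·87.49)²) = √(188.090911 + 1320.202939) = 38.8368 km
1–3: √((-1.0527·111.32)² + (0.4644·87.49)²) = √(13732.690782 + 1650.825829) = 124.0303 km
1–4: √((1.3161·111.32)² + (0.7376·87.49)²) = √(21464.667904 + 4164.459560) = 160.0910 km
1–5: √((1.0589·111.32)² + (-0.3182·87.49)²) = √(13894.927719 + 775.027627) = 121.1196 km
2–3: √((-0.9295·111.32)² + (0.0491·87.49)²) = √(10706.442367 + 18.453545) = 103.5611 km
2–4: √((1.4393·111.32)² + (0.3223·87.49)²) = √(25671.369994 + 795.128727) = 162.6853 km
2–5: √((1.1821·111.32)² + (-0.7335·87.49)²) = √(17316.289185 + 4118.291366) = 146.4055 km
3–4: √((2.3688·111.32)² + (0.2732·87.49)²) = √(69534.955985 + 571.318416) = 264.7759 km
3–5: √((2.1116·111.32)² + (-0.7826·87.49)²) = √(55254.760648 + 4688.096258) = 244.8323 km
4–5: √((-0.2572·111.32)² + (-1.0558·87.49)²) = √(819.763021 + 8532.575669) = 96.7075 km
Closest pair: 1–2 at 38.8368 km.

1 and 2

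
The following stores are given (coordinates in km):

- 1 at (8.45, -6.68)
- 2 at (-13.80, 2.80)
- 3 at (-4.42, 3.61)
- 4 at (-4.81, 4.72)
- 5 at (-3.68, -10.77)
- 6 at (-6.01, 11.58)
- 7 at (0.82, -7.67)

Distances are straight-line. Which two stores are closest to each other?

Pairwise distances:
3–4: 1.18 km
5–7: 5.46 km
4–6: 6.96 km
1–7: 7.69 km
3–6: 8.13 km
2–4: 9.19 km
2–3: 9.41 km
2–6: 11.74 km
3–7: 12.44 km
1–5: 12.80 km
4–7: 13.61 km
3–5: 14.40 km
4–5: 15.53 km
1–3: 16.48 km
2–5: 16.93 km
1–4: 17.49 km
2–7: 17.98 km
6–7: 20.43 km
5–6: 22.47 km
1–6: 23.29 km
1–2: 24.19 km
Closest pair: 3–4 at 1.18 km.

3 and 4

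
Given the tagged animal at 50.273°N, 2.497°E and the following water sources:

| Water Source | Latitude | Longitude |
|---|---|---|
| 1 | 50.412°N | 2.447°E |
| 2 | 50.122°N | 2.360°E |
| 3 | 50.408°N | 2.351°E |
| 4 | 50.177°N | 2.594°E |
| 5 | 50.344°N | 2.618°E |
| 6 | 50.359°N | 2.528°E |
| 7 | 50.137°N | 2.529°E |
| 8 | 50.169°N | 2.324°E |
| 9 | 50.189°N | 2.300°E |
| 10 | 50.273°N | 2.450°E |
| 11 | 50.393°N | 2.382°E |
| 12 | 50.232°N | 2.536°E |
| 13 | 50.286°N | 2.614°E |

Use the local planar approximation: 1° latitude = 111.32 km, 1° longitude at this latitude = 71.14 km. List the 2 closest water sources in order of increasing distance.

10, 12

Distances from 50.273°N, 2.497°E:
1: √((0.139·111.32)² + (-0.050·71.14)²) = √(239.42858 + 12.65225) = 15.877 km
2: √((-0.151·111.32)² + (-0.137·71.14)²) = √(282.55324 + 94.98802) = 19.430 km
3: √((0.135·111.32)² + (-0.146·71.14)²) = √(225.84680 + 107.87814) = 18.268 km
4: √((-0.096·111.32)² + (0.097·71.14)²) = √(114.20598 + 47.61800) = 12.721 km
5: √((0.071·111.32)² + (0.121·71.14)²) = √(62.46879 + 74.09663) = 11.686 km
6: √((0.086·111.32)² + (0.031·71.14)²) = √(91.65229 + 4.86352) = 9.824 km
7: √((-0.136·111.32)² + (0.032·71.14)²) = √(229.20507 + 5.18236) = 15.310 km
8: √((-0.104·111.32)² + (-0.173·71.14)²) = √(134.03341 + 151.46766) = 16.897 km
9: √((-0.084·111.32)² + (-0.197·71.14)²) = √(87.43896 + 196.40845) = 16.848 km
10: √((0.000·111.32)² + (-0.047·71.14)²) = √(0.00000 + 11.17953) = 3.344 km
11: √((0.120·111.32)² + (-0.115·71.14)²) = √(178.44685 + 66.93040) = 15.665 km
12: √((-0.041·111.32)² + (0.039·71.14)²) = √(20.83119 + 7.69763) = 5.341 km
13: √((0.013·111.32)² + (0.117·71.14)²) = √(2.09427 + 69.27865) = 8.448 km
Sorted: 10 (3.344 km) < 12 (5.341 km) < 13 (8.448 km) < 6 (9.824 km) < …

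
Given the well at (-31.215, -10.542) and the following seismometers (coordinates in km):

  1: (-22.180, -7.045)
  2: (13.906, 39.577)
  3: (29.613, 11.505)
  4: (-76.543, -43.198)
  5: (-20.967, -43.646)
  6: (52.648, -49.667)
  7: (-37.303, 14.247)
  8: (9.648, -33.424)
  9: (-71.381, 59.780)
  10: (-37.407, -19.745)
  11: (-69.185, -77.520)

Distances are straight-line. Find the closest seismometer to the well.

1

Distances from (-31.215, -10.542):
1: √((9.035)² + (3.497)²) = √(81.63123 + 12.22901) = 9.688 km
2: √((45.121)² + (50.119)²) = √(2035.90464 + 2511.91416) = 67.438 km
3: √((60.828)² + (22.047)²) = √(3700.04558 + 486.07021) = 64.700 km
4: √((-45.328)² + (-32.656)²) = √(2054.62758 + 1066.41434) = 55.866 km
5: √((10.248)² + (-33.104)²) = √(105.02150 + 1095.87482) = 34.654 km
6: √((83.863)² + (-39.125)²) = √(7033.00277 + 1530.76562) = 92.541 km
7: √((-6.088)² + (24.789)²) = √(37.06374 + 614.49452) = 25.526 km
8: √((40.863)² + (-22.882)²) = √(1669.78477 + 523.58592) = 46.833 km
9: √((-40.166)² + (70.322)²) = √(1613.30756 + 4945.18368) = 80.985 km
10: √((-6.192)² + (-9.203)²) = √(38.34086 + 84.69521) = 11.092 km
11: √((-37.970)² + (-66.978)²) = √(1441.72090 + 4486.05248) = 76.992 km
Minimum: 1 at 9.688 km.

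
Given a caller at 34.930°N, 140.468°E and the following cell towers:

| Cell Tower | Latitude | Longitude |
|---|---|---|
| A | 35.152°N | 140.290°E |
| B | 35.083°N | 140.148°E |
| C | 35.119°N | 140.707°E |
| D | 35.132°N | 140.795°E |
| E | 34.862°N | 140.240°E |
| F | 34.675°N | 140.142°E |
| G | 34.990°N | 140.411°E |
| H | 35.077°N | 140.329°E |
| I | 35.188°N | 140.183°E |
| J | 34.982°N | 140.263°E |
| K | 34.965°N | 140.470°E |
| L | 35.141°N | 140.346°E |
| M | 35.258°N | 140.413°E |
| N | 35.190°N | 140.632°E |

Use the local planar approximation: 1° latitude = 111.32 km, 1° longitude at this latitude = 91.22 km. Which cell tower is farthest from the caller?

Distances from 34.930°N, 140.468°E:
A: 29.570 km
B: 33.796 km
C: 30.298 km
D: 37.355 km
E: 22.133 km
F: 41.111 km
G: 8.464 km
H: 20.702 km
I: 38.740 km
J: 19.576 km
K: 3.900 km
L: 25.992 km
M: 36.856 km
N: 32.581 km
Maximum: F at 41.111 km.

F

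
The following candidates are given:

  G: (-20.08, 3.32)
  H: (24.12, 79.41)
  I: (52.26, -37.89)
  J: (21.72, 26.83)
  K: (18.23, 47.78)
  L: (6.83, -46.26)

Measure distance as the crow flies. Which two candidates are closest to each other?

Pairwise distances:
G–H: 88.00
G–I: 83.25
G–J: 47.96
G–K: 58.69
G–L: 56.41
H–I: 120.63
H–J: 52.63
H–K: 32.17
H–L: 126.85
I–J: 71.56
I–K: 92.18
I–L: 46.19
J–K: 21.24
J–L: 74.59
K–L: 94.73
Closest pair: J–K at 21.24.

J and K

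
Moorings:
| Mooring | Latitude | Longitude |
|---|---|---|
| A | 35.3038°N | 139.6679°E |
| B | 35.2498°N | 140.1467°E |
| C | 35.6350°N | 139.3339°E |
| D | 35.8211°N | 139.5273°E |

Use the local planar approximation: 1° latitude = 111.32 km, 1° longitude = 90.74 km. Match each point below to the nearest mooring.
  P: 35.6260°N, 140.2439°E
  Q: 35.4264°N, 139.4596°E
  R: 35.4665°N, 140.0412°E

P→B; Q→A; R→B

P at 35.6260°N, 140.2439°E:
  A: 63.3895 km
  B: 42.7973 km
  C: 82.5795 km
  D: 68.5555 km
  → nearest: B (42.7973 km)
Q at 35.4264°N, 139.4596°E:
  A: 23.3134 km
  B: 65.3734 km
  C: 25.8714 km
  D: 44.3654 km
  → nearest: A (23.3134 km)
R at 35.4665°N, 140.0412°E:
  A: 38.4114 km
  B: 25.9531 km
  C: 66.8653 km
  D: 61.0957 km
  → nearest: B (25.9531 km)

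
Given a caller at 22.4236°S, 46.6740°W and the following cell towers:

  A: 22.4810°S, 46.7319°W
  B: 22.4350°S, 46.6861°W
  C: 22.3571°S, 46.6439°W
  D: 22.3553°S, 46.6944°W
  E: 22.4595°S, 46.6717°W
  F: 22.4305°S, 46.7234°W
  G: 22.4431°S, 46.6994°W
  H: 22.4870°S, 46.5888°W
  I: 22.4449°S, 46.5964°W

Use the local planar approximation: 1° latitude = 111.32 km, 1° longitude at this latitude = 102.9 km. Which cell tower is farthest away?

H

Distances from 22.4236°S, 46.6740°W:
A: 8.7365 km
B: 1.7778 km
C: 8.0246 km
D: 7.8876 km
E: 4.0034 km
F: 5.1410 km
G: 3.3975 km
H: 11.2549 km
I: 8.3296 km
Maximum: H at 11.2549 km.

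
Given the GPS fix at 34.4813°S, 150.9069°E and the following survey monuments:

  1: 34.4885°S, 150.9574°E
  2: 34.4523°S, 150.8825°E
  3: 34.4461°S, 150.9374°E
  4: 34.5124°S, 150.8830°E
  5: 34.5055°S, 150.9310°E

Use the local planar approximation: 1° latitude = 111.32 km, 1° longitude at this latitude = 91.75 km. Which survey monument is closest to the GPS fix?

Distances from 34.4813°S, 150.9069°E:
1: √((-0.0072·111.32)² + (0.0505·91.75)²) = √(0.642409 + 21.468164) = 4.7022 km
2: √((0.0290·111.32)² + (-0.0244·91.75)²) = √(10.421792 + 5.011778) = 3.9286 km
3: √((0.0352·111.32)² + (0.0305·91.75)²) = √(15.354360 + 7.830903) = 4.8151 km
4: √((-0.0311·111.32)² + (-0.0239·91.75)²) = √(11.985804 + 4.808481) = 4.0981 km
5: √((-0.0242·111.32)² + (0.0241·91.75)²) = √(7.257334 + 4.889295) = 3.4852 km
Minimum: 5 at 3.4852 km.

5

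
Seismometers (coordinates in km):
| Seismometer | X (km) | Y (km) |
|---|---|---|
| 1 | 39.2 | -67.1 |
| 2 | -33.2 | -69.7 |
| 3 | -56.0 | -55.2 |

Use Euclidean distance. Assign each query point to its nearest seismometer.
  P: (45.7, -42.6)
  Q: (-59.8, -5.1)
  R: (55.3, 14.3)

P at (45.7, -42.6):
  1: √((-6.5)² + (-24.5)²) = √(42.250 + 600.250) = 25.3 km
  2: √((-78.9)² + (-27.1)²) = √(6225.210 + 734.410) = 83.4 km
  3: √((-101.7)² + (-12.6)²) = √(10342.890 + 158.760) = 102.5 km
  → nearest: 1 (25.3 km)
Q at (-59.8, -5.1):
  1: √((99.0)² + (-62.0)²) = √(9801.000 + 3844.000) = 116.8 km
  2: √((26.6)² + (-64.6)²) = √(707.560 + 4173.160) = 69.9 km
  3: √((3.8)² + (-50.1)²) = √(14.440 + 2510.010) = 50.2 km
  → nearest: 3 (50.2 km)
R at (55.3, 14.3):
  1: √((-16.1)² + (-81.4)²) = √(259.210 + 6625.960) = 83.0 km
  2: √((-88.5)² + (-84.0)²) = √(7832.250 + 7056.000) = 122.0 km
  3: √((-111.3)² + (-69.5)²) = √(12387.690 + 4830.250) = 131.2 km
  → nearest: 1 (83.0 km)

P→1; Q→3; R→1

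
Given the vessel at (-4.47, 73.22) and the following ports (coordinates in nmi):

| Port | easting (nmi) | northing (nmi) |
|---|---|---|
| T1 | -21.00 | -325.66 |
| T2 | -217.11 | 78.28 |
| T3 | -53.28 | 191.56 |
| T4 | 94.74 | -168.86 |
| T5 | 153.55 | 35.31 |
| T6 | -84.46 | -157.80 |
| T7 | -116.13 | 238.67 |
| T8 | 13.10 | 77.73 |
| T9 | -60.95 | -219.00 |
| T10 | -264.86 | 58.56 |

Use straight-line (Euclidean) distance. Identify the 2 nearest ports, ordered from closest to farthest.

Distances from (-4.47, 73.22):
T1: 399.22 nmi
T2: 212.70 nmi
T3: 128.01 nmi
T4: 261.62 nmi
T5: 162.50 nmi
T6: 244.48 nmi
T7: 199.60 nmi
T8: 18.14 nmi
T9: 297.63 nmi
T10: 260.80 nmi
Sorted: T8 (18.14 nmi) < T3 (128.01 nmi) < T5 (162.50 nmi) < T7 (199.60 nmi) < …

T8, T3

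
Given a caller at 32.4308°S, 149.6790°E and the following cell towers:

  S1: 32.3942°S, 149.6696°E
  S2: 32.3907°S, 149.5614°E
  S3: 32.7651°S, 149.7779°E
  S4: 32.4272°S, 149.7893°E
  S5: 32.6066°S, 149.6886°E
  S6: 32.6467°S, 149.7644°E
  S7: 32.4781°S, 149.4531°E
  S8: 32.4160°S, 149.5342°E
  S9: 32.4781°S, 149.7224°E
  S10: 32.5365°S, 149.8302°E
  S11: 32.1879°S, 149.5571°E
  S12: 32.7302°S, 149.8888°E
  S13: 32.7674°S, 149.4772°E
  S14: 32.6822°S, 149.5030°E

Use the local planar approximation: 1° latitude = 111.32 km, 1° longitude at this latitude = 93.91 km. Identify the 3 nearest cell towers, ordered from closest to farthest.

S1, S9, S4

Distances from 32.4308°S, 149.6790°E:
S1: 4.1688 km
S2: 11.9119 km
S3: 38.3558 km
S4: 10.3660 km
S5: 19.5908 km
S6: 25.3368 km
S7: 21.8580 km
S8: 13.6976 km
S9: 6.6585 km
S10: 18.4409 km
S11: 29.3631 km
S12: 38.7171 km
S13: 41.9901 km
S14: 32.5021 km
Sorted: S1 (4.1688 km) < S9 (6.6585 km) < S4 (10.3660 km) < S2 (11.9119 km) < S8 (13.6976 km) < …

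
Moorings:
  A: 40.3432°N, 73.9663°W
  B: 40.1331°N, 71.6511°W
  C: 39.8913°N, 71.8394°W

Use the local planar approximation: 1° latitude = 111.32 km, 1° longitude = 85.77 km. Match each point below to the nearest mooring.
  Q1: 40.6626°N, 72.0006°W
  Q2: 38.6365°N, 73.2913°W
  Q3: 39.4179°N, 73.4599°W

Q1 at 40.6626°N, 72.0006°W:
  A: √((-0.3194·111.32)² + (-1.9657·85.77)²) = √(1264.201260 + 28425.315614) = 172.3065 km
  B: √((-0.5295·111.32)² + (0.3495·85.77)²) = √(3474.388063 + 898.597447) = 66.1286 km
  C: √((-0.7713·111.32)² + (0.1612·85.77)²) = √(7372.131241 + 191.161705) = 86.9672 km
  → nearest: B (66.1286 km)
Q2 at 38.6365°N, 73.2913°W:
  A: √((1.7067·111.32)² + (-0.6750·85.77)²) = √(36096.140823 + 3351.802078) = 198.6151 km
  B: √((1.4966·111.32)² + (1.6402·85.77)²) = √(27756.063801 + 19790.849457) = 218.0525 km
  C: √((1.2548·111.32)² + (1.4519·85.77)²) = √(19511.713724 + 15507.587155) = 187.1344 km
  → nearest: C (187.1344 km)
Q3 at 39.4179°N, 73.4599°W:
  A: √((0.9253·111.32)² + (-0.5064·85.77)²) = √(10609.905595 + 1886.506102) = 111.7874 km
  B: √((0.7152·111.32)² + (1.8088·85.77)²) = √(6338.717647 + 24068.660378) = 174.3771 km
  C: √((0.4734·111.32)² + (1.6205·85.77)²) = √(2777.172796 + 19318.299324) = 148.6455 km
  → nearest: A (111.7874 km)

Q1→B; Q2→C; Q3→A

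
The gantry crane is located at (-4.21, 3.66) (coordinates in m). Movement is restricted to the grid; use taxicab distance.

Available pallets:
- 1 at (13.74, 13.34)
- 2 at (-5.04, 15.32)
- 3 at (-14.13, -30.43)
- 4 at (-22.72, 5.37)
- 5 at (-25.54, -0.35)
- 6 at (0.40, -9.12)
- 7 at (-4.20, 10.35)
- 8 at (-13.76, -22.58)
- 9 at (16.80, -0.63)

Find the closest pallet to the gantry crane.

Distances from (-4.21, 3.66):
1: 27.63 m
2: 12.49 m
3: 44.01 m
4: 20.22 m
5: 25.34 m
6: 17.39 m
7: 6.70 m
8: 35.79 m
9: 25.30 m
Minimum: 7 at 6.70 m.

7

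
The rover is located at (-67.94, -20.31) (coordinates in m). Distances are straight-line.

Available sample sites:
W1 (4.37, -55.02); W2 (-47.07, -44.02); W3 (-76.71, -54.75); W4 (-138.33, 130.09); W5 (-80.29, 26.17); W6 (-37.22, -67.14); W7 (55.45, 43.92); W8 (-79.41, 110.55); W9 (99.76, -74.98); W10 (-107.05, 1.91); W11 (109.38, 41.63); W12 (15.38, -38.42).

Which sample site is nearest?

Distances from (-67.94, -20.31):
W1: 80.21 m
W2: 31.59 m
W3: 35.54 m
W4: 166.06 m
W5: 48.09 m
W6: 56.01 m
W7: 139.11 m
W8: 131.36 m
W9: 176.39 m
W10: 44.98 m
W11: 187.83 m
W12: 85.27 m
Minimum: W2 at 31.59 m.

W2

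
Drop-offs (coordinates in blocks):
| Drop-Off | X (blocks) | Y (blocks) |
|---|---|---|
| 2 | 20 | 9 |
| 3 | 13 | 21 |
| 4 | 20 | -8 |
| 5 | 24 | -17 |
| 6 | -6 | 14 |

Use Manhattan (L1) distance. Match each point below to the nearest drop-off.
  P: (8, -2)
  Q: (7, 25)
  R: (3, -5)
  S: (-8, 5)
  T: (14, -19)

P at (8, -2):
  2: 23 blocks
  3: 28 blocks
  4: 18 blocks
  5: 31 blocks
  6: 30 blocks
  → nearest: 4 (18 blocks)
Q at (7, 25):
  2: 29 blocks
  3: 10 blocks
  4: 46 blocks
  5: 59 blocks
  6: 24 blocks
  → nearest: 3 (10 blocks)
R at (3, -5):
  2: 31 blocks
  3: 36 blocks
  4: 20 blocks
  5: 33 blocks
  6: 28 blocks
  → nearest: 4 (20 blocks)
S at (-8, 5):
  2: 32 blocks
  3: 37 blocks
  4: 41 blocks
  5: 54 blocks
  6: 11 blocks
  → nearest: 6 (11 blocks)
T at (14, -19):
  2: 34 blocks
  3: 41 blocks
  4: 17 blocks
  5: 12 blocks
  6: 53 blocks
  → nearest: 5 (12 blocks)

P→4; Q→3; R→4; S→6; T→5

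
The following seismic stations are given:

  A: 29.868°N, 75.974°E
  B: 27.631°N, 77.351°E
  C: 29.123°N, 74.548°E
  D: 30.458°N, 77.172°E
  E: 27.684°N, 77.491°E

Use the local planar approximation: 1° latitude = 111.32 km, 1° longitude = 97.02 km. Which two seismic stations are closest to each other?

Pairwise distances:
A–B: √((-2.237·111.32)² + (1.377·97.02)²) = √(62012.37484 + 17848.03550) = 282.596 km
A–C: √((-0.745·111.32)² + (-1.426·97.02)²) = √(6877.94884 + 19140.86638) = 161.303 km
A–D: √((0.590·111.32)² + (1.198·97.02)²) = √(4313.70477 + 13509.40360) = 133.503 km
A–E: √((-2.184·111.32)² + (1.517·97.02)²) = √(59108.73478 + 21661.75812) = 284.202 km
B–C: √((1.492·111.32)² + (-2.803·97.02)²) = √(27585.70208 + 73955.20344) = 318.655 km
B–D: √((2.827·111.32)² + (-0.179·97.02)²) = √(99037.12222 + 301.59810) = 315.180 km
B–E: √((0.053·111.32)² + (0.140·97.02)²) = √(34.80953 + 184.49246) = 14.809 km
C–D: √((1.335·111.32)² + (2.624·97.02)²) = √(22085.58599 + 64811.22080) = 294.783 km
C–E: √((-1.439·111.32)² + (2.943·97.02)²) = √(25660.66950 + 81527.30095) = 327.396 km
D–E: √((-2.774·111.32)² + (0.319·97.02)²) = √(95358.47757 + 957.86412) = 310.349 km
Closest pair: B–E at 14.809 km.

B and E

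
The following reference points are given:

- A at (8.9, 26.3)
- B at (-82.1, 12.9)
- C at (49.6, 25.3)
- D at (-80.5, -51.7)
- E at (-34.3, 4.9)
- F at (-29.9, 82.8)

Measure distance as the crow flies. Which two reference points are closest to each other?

A and C

Pairwise distances:
A–C: 40.7
A–E: 48.2
B–E: 48.5
B–D: 64.6
A–F: 68.5
D–E: 73.1
E–F: 78.0
C–E: 86.3
B–F: 87.2
A–B: 92.0
C–F: 98.1
A–D: 118.6
B–C: 132.3
D–F: 143.7
C–D: 151.2
Closest pair: A–C at 40.7.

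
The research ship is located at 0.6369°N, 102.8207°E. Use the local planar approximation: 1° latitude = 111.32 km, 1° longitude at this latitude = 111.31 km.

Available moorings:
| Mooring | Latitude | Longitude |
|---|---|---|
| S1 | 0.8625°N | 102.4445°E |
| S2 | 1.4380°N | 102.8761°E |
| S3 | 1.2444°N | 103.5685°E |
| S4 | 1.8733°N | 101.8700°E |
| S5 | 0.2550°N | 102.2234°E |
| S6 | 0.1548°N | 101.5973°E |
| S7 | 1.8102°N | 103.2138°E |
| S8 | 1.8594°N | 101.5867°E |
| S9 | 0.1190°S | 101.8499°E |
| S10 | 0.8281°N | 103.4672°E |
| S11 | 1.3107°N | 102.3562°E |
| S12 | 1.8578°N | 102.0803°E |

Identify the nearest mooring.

S1

Distances from 0.6369°N, 102.8207°E:
S1: √((0.2256·111.32)² + (-0.3762·111.31)²) = √(630.702549 + 1753.500718) = 48.8283 km
S2: √((0.8011·111.32)² + (0.0554·111.31)²) = √(7952.796301 + 38.026635) = 89.3914 km
S3: √((0.6075·111.32)² + (0.7478·111.31)²) = √(4573.397604 + 6928.501050) = 107.2469 km
S4: √((1.2364·111.32)² + (-0.9507·111.31)²) = √(18943.681709 + 11198.383940) = 173.6147 km
S5: √((-0.3819·111.32)² + (-0.5973·111.31)²) = √(1807.364352 + 4420.316790) = 78.9157 km
S6: √((-0.4821·111.32)² + (-1.2234·111.31)²) = √(2880.186817 + 18544.081095) = 146.3703 km
S7: √((1.1733·111.32)² + (0.3931·111.31)²) = √(17059.430805 + 1914.584123) = 137.7462 km
S8: √((1.2225·111.32)² + (-1.2340·111.31)²) = √(18520.134268 + 18866.819081) = 193.3571 km
S9: √((-0.7559·111.32)² + (-0.9708·111.31)²) = √(7080.681931 + 11676.909138) = 136.9584 km
S10: √((0.1912·111.32)² + (0.6465·111.31)²) = √(453.025002 + 5178.517210) = 75.0436 km
S11: √((0.6738·111.32)² + (-0.4645·111.31)²) = √(5626.112455 + 2673.251395) = 91.1008 km
S12: √((1.2209·111.32)² + (-0.7404·111.31)²) = √(18471.687931 + 6792.054869) = 158.9457 km
Minimum: S1 at 48.8283 km.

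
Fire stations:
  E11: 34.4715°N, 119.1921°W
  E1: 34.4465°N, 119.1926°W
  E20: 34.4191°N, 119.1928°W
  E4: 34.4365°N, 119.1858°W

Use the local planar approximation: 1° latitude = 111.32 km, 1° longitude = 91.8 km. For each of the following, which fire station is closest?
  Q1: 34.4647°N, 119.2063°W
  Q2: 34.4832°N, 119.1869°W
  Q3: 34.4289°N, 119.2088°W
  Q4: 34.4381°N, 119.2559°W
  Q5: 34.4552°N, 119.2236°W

Q1→E11; Q2→E11; Q3→E20; Q4→E1; Q5→E1

Q1 at 34.4647°N, 119.2063°W:
  E11: √((0.0068·111.32)² + (0.0142·91.8)²) = √(0.573013 + 1.699269) = 1.5074 km
  E1: √((-0.0182·111.32)² + (0.0137·91.8)²) = √(4.104773 + 1.581709) = 2.3846 km
  E20: √((-0.0456·111.32)² + (0.0135·91.8)²) = √(25.767725 + 1.535864) = 5.2253 km
  E4: √((-0.0282·111.32)² + (0.0205·91.8)²) = √(9.854727 + 3.541548) = 3.6601 km
  → nearest: E11 (1.5074 km)
Q2 at 34.4832°N, 119.1869°W:
  E11: √((-0.0117·111.32)² + (-0.0052·91.8)²) = √(1.696360 + 0.227873) = 1.3872 km
  E1: √((-0.0367·111.32)² + (-0.0057·91.8)²) = √(16.690853 + 0.273801) = 4.1188 km
  E20: √((-0.0641·111.32)² + (-0.0059·91.8)²) = √(50.916959 + 0.293352) = 7.1561 km
  E4: √((-0.0467·111.32)² + (0.0011·91.8)²) = √(27.025899 + 0.010197) = 5.1996 km
  → nearest: E11 (1.3872 km)
Q3 at 34.4289°N, 119.2088°W:
  E11: √((0.0426·111.32)² + (0.0167·91.8)²) = √(22.488764 + 2.350273) = 4.9839 km
  E1: √((0.0176·111.32)² + (0.0162·91.8)²) = √(3.838590 + 2.211645) = 2.4597 km
  E20: √((-0.0098·111.32)² + (0.0160·91.8)²) = √(1.190141 + 2.157373) = 1.8296 km
  E4: √((0.0076·111.32)² + (0.0230·91.8)²) = √(0.715770 + 4.458010) = 2.2746 km
  → nearest: E20 (1.8296 km)
Q4 at 34.4381°N, 119.2559°W:
  E11: √((0.0334·111.32)² + (0.0638·91.8)²) = √(13.824178 + 34.302575) = 6.9373 km
  E1: √((0.0084·111.32)² + (0.0633·91.8)²) = √(0.874390 + 33.767024) = 5.8857 km
  E20: √((-0.0190·111.32)² + (0.0631·91.8)²) = √(4.473563 + 33.553983) = 6.1666 km
  E4: √((-0.0016·111.32)² + (0.0701·91.8)²) = √(0.031724 + 41.411542) = 6.4376 km
  → nearest: E1 (5.8857 km)
Q5 at 34.4552°N, 119.2236°W:
  E11: √((0.0163·111.32)² + (0.0315·91.8)²) = √(3.292468 + 8.361929) = 3.4139 km
  E1: √((-0.0087·111.32)² + (0.0310·91.8)²) = √(0.937961 + 8.098578) = 3.0061 km
  E20: √((-0.0361·111.32)² + (0.0308·91.8)²) = √(16.149564 + 7.994417) = 4.9137 km
  E4: √((-0.0187·111.32)² + (0.0378·91.8)²) = √(4.333408 + 12.041178) = 4.0466 km
  → nearest: E1 (3.0061 km)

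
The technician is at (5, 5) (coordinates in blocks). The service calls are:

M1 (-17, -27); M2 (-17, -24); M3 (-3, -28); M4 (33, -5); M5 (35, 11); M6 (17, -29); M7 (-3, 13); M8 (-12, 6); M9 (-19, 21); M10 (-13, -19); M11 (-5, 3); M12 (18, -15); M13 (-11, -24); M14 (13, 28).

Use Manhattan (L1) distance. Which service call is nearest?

M11

Distances from (5, 5):
M1: |-22| + |-32| = 22 + 32 = 54 blocks
M2: |-22| + |-29| = 22 + 29 = 51 blocks
M3: |-8| + |-33| = 8 + 33 = 41 blocks
M4: |28| + |-10| = 28 + 10 = 38 blocks
M5: |30| + |6| = 30 + 6 = 36 blocks
M6: |12| + |-34| = 12 + 34 = 46 blocks
M7: |-8| + |8| = 8 + 8 = 16 blocks
M8: |-17| + |1| = 17 + 1 = 18 blocks
M9: |-24| + |16| = 24 + 16 = 40 blocks
M10: |-18| + |-24| = 18 + 24 = 42 blocks
M11: |-10| + |-2| = 10 + 2 = 12 blocks
M12: |13| + |-20| = 13 + 20 = 33 blocks
M13: |-16| + |-29| = 16 + 29 = 45 blocks
M14: |8| + |23| = 8 + 23 = 31 blocks
Minimum: M11 at 12 blocks.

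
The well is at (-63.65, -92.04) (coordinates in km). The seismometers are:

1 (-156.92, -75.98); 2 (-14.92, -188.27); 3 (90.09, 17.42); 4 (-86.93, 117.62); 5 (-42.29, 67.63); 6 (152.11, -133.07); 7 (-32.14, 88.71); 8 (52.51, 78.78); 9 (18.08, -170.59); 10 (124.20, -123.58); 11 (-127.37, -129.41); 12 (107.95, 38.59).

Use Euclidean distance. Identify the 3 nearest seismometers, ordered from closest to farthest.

Distances from (-63.65, -92.04):
1: 94.64 km
2: 107.86 km
3: 188.73 km
4: 210.95 km
5: 161.09 km
6: 219.63 km
7: 183.48 km
8: 206.57 km
9: 113.36 km
10: 190.48 km
11: 73.87 km
12: 215.66 km
Sorted: 11 (73.87 km) < 1 (94.64 km) < 2 (107.86 km) < 9 (113.36 km) < 5 (161.09 km) < …

11, 1, 2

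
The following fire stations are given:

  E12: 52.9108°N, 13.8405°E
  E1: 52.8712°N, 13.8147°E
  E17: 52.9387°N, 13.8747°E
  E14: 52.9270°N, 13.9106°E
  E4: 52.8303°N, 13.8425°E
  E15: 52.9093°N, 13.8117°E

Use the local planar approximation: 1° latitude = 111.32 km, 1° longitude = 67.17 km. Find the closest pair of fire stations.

E12 and E15

Pairwise distances:
E12–E1: √((-0.0396·111.32)² + (-0.0258·67.17)²) = √(19.432862 + 3.003240) = 4.7367 km
E12–E17: √((0.0279·111.32)² + (0.0342·67.17)²) = √(9.646168 + 5.277192) = 3.8631 km
E12–E14: √((0.0162·111.32)² + (0.0701·67.17)²) = √(3.252194 + 22.171074) = 5.0421 km
E12–E4: √((-0.0805·111.32)² + (0.0020·67.17)²) = √(80.304181 + 0.018047) = 8.9623 km
E12–E15: √((-0.0015·111.32)² + (-0.0288·67.17)²) = √(0.027882 + 3.742275) = 1.9417 km
E1–E17: √((0.0675·111.32)² + (0.0600·67.17)²) = √(56.461699 + 16.242512) = 8.5267 km
E1–E14: √((0.0558·111.32)² + (0.0959·67.17)²) = √(38.584670 + 41.494249) = 8.9487 km
E1–E4: √((-0.0409·111.32)² + (0.0278·67.17)²) = √(20.729700 + 3.486906) = 4.9210 km
E1–E15: √((0.0381·111.32)² + (-0.0030·67.17)²) = √(17.988558 + 0.040606) = 4.2461 km
E17–E14: √((-0.0117·111.32)² + (0.0359·67.17)²) = √(1.696360 + 5.814864) = 2.7407 km
E17–E4: √((-0.1084·111.32)² + (-0.0322·67.17)²) = √(145.614613 + 4.678024) = 12.2594 km
E17–E15: √((-0.0294·111.32)² + (-0.0630·67.17)²) = √(10.711272 + 17.907370) = 5.3496 km
E14–E4: √((-0.0967·111.32)² + (-0.0681·67.17)²) = √(115.877560 + 20.924010) = 11.6962 km
E14–E15: √((-0.0177·111.32)² + (-0.0989·67.17)²) = √(3.882334 + 44.130950) = 6.9292 km
E4–E15: √((0.0790·111.32)² + (-0.0308·67.17)²) = √(77.339361 + 4.280082) = 9.0343 km
Closest pair: E12–E15 at 1.9417 km.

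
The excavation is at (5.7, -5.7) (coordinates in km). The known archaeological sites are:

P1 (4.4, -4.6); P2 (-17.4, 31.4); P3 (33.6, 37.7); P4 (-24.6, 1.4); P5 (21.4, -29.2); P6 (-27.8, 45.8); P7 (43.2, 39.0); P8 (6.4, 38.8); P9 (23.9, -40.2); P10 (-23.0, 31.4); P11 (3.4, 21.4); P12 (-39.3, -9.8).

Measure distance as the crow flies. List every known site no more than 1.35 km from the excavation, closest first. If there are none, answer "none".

none

Distances from (5.7, -5.7):
P1: √((-1.3)² + (1.1)²) = √(1.690 + 1.210) = 1.7 km
P2: √((-23.1)² + (37.1)²) = √(533.610 + 1376.410) = 43.7 km
P3: √((27.9)² + (43.4)²) = √(778.410 + 1883.560) = 51.6 km
P4: √((-30.3)² + (7.1)²) = √(918.090 + 50.410) = 31.1 km
P5: √((15.7)² + (-23.5)²) = √(246.490 + 552.250) = 28.3 km
P6: √((-33.5)² + (51.5)²) = √(1122.250 + 2652.250) = 61.4 km
P7: √((37.5)² + (44.7)²) = √(1406.250 + 1998.090) = 58.3 km
P8: √((0.7)² + (44.5)²) = √(0.490 + 1980.250) = 44.5 km
P9: √((18.2)² + (-34.5)²) = √(331.240 + 1190.250) = 39.0 km
P10: √((-28.7)² + (37.1)²) = √(823.690 + 1376.410) = 46.9 km
P11: √((-2.3)² + (27.1)²) = √(5.290 + 734.410) = 27.2 km
P12: √((-45.0)² + (-4.1)²) = √(2025.000 + 16.810) = 45.2 km
Threshold 1.35 km: none within range.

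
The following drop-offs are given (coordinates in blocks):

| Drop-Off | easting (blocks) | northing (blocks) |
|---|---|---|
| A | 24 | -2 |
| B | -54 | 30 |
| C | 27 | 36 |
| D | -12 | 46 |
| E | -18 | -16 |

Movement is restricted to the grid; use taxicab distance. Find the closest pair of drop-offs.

A and C

Pairwise distances:
A–C: 41 blocks
C–D: 49 blocks
A–E: 56 blocks
B–D: 58 blocks
D–E: 68 blocks
B–E: 82 blocks
A–D: 84 blocks
B–C: 87 blocks
C–E: 97 blocks
A–B: 110 blocks
Closest pair: A–C at 41 blocks.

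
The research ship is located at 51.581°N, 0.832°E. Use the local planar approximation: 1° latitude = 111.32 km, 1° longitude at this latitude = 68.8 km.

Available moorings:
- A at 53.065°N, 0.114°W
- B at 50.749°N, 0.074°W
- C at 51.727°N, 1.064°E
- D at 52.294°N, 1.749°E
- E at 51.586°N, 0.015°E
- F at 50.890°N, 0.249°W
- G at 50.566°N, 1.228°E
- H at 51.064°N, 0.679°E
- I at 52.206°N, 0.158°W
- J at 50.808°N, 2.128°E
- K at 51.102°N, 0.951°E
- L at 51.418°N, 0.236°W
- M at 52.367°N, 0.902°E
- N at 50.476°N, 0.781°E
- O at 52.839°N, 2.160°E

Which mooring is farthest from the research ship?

Distances from 51.581°N, 0.832°E:
A: 177.558 km
B: 111.640 km
C: 22.780 km
D: 101.391 km
E: 56.212 km
F: 106.997 km
G: 116.228 km
H: 58.507 km
I: 97.365 km
J: 123.915 km
K: 53.947 km
L: 75.686 km
M: 87.630 km
N: 123.059 km
O: 167.210 km
Maximum: A at 177.558 km.

A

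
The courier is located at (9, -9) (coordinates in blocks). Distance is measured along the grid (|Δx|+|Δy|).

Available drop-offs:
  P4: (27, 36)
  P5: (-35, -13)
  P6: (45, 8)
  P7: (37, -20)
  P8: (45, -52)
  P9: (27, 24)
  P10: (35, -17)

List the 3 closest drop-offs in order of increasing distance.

Distances from (9, -9):
P4: |18| + |45| = 18 + 45 = 63 blocks
P5: |-44| + |-4| = 44 + 4 = 48 blocks
P6: |36| + |17| = 36 + 17 = 53 blocks
P7: |28| + |-11| = 28 + 11 = 39 blocks
P8: |36| + |-43| = 36 + 43 = 79 blocks
P9: |18| + |33| = 18 + 33 = 51 blocks
P10: |26| + |-8| = 26 + 8 = 34 blocks
Sorted: P10 (34 blocks) < P7 (39 blocks) < P5 (48 blocks) < P9 (51 blocks) < P6 (53 blocks) < …

P10, P7, P5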